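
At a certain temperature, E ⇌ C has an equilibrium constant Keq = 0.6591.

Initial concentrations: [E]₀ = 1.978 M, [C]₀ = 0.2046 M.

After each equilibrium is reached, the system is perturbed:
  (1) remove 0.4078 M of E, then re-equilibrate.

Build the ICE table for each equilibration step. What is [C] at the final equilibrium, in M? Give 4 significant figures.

[C]_eq = 0.7051 M

Q₀ = 0.1034 vs Keq = 0.6591 ⇒ Q<K, forward
Step 1:
                  E         C
  I           1.978    0.2046
  C         -0.6625    0.6625
  E           1.316    0.8671
  solve Keq expr → x = 0.6625; check Q = 0.6591
Then remove 0.4078 M of E.
Step 2:
                  E         C
  I          0.9077    0.8671
  C           0.162    -0.162
  E            1.07    0.7051
  solve Keq expr → x = -0.162; check Q = 0.6591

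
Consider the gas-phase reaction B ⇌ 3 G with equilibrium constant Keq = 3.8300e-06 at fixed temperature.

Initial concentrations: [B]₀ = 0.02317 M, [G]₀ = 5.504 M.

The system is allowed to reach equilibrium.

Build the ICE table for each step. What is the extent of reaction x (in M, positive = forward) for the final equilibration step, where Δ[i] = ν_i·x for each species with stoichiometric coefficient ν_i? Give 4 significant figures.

x = -1.828 M

Q₀ = 7196 vs Keq = 3.8300e-06 ⇒ Q>K, reverse
Step 1:
                    B           G
  I           0.02317       5.504
  C             1.828      -5.485
  E             1.851     0.01921
  solve Keq expr → x = -1.828; check Q = 3.8300e-06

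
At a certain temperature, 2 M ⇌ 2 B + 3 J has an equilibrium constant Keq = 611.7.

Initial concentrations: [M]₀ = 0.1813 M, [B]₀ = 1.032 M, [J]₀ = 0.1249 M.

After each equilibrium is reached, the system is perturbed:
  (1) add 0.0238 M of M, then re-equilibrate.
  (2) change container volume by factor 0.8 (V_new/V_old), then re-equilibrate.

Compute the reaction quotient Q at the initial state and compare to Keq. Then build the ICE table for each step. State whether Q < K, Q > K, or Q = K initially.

Q₀ = 0.06313 vs Keq = 611.7 ⇒ Q<K, forward
Step 1:
                   M          B          J
  init        0.1813      1.032     0.1249
  Δ          -0.1699     0.1699     0.2549
  eq         0.01137      1.202     0.3798
  solve Keq expr → x = 0.08496; check Q = 611.7
Then add 0.0238 M of M.
Step 2:
                   M          B          J
  init       0.03517      1.202     0.3798
  Δ         -0.02205    0.02205    0.03307
  eq         0.01313      1.224     0.4129
  solve Keq expr → x = 0.01102; check Q = 611.7
Then change container volume by factor 0.8 (V_new/V_old).
Step 3:
                   M          B          J
  init       0.01641       1.53     0.5161
  Δ         0.005855  -0.005855  -0.008783
  eq         0.02227      1.524     0.5073
  solve Keq expr → x = -0.002928; check Q = 611.7

Q₀ = 0.06313; Q < K (proceeds forward)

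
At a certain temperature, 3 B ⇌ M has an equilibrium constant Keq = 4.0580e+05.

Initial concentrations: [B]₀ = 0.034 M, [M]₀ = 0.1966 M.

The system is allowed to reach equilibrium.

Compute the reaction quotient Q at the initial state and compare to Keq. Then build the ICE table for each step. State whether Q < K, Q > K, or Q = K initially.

Q₀ = 5002 vs Keq = 4.0580e+05 ⇒ Q<K, forward
Step 1:
                    B           M
  I             0.034      0.1966
  C          -0.02603    0.008677
  E          0.007968      0.2053
  solve Keq expr → x = 0.008677; check Q = 4.0580e+05

Q₀ = 5002; Q < K (proceeds forward)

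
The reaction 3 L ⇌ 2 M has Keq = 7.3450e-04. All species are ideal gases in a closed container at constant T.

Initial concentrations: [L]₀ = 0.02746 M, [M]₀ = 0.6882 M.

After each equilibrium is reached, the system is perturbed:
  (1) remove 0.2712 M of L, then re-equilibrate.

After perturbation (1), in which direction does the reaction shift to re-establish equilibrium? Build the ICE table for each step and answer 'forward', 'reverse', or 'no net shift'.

Direction: reverse

Q₀ = 2.2873e+04 vs Keq = 7.3450e-04 ⇒ Q>K, reverse
Step 1:
                   L          M
  init       0.02746     0.6882
  Δ           0.9905    -0.6604
  eq           1.018    0.02784
  solve Keq expr → x = -0.3302; check Q = 7.3450e-04
Then remove 0.2712 M of L.
Step 2:
                   L          M
  init        0.7468    0.02784
  Δ          0.01474  -0.009826
  eq          0.7615    0.01801
  solve Keq expr → x = -0.004913; check Q = 7.3450e-04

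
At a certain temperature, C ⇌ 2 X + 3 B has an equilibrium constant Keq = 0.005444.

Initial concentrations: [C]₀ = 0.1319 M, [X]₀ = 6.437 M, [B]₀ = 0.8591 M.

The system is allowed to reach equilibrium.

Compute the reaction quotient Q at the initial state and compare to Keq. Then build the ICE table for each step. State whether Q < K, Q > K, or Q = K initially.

Q₀ = 199.2 vs Keq = 0.005444 ⇒ Q>K, reverse
Step 1:
                    C           X           B
  init         0.1319       6.437      0.8591
  Δ            0.2731     -0.5461     -0.8192
  eq            0.405       5.891      0.0399
  solve Keq expr → x = -0.2731; check Q = 0.005444

Q₀ = 199.2; Q > K (proceeds reverse)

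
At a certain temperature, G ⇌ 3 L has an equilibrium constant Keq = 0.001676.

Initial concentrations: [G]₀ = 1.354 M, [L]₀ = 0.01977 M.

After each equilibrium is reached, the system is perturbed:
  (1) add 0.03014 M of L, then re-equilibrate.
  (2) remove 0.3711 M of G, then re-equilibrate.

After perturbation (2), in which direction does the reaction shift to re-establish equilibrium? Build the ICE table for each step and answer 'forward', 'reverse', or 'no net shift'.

Direction: reverse

Q₀ = 5.7069e-06 vs Keq = 0.001676 ⇒ Q<K, forward
Step 1:
                   G          L
  Initial      1.354    0.01977
  Change    -0.03681     0.1104
  Equil        1.317     0.1302
  solve Keq expr → x = 0.03681; check Q = 0.001676
Then add 0.03014 M of L.
Step 2:
                   G          L
  Initial      1.317     0.1603
  Change    0.009938   -0.02981
  Equil        1.327     0.1305
  solve Keq expr → x = -0.009938; check Q = 0.001676
Then remove 0.3711 M of G.
Step 3:
                   G          L
  Initial      0.956     0.1305
  Change    0.004446   -0.01334
  Equil       0.9605     0.1172
  solve Keq expr → x = -0.004446; check Q = 0.001676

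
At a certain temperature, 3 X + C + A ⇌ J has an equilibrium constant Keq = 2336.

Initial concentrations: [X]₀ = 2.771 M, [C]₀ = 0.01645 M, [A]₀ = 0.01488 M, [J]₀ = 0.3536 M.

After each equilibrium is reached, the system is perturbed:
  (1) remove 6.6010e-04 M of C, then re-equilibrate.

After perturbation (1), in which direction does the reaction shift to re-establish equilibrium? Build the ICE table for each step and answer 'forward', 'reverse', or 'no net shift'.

Q₀ = 67.89 vs Keq = 2336 ⇒ Q<K, forward
Step 1:
                  X         C         A         J
  init        2.771   0.01645   0.01488    0.3536
  Δ        -0.03835  -0.01278  -0.01278   0.01278
  eq          2.733  0.003666  0.002096    0.3664
  solve Keq expr → x = 0.01278; check Q = 2336
Then remove 6.6010e-04 M of C.
Step 2:
                  X         C         A         J
  init        2.733  0.003006  0.002096    0.3664
  Δ       7.6809e-04 2.5603e-04 2.5603e-04 -2.5603e-04
  eq          2.733  0.003262  0.002352    0.3661
  solve Keq expr → x = -2.5603e-04; check Q = 2336

Direction: reverse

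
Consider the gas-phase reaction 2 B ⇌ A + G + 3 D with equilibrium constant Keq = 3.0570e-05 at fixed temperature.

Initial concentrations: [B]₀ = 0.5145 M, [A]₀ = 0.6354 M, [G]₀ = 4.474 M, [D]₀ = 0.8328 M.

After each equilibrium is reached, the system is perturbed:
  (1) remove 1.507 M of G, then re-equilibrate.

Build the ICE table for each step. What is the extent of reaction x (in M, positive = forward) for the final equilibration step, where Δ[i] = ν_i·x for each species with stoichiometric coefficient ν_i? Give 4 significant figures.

x = 0.00145 M

Q₀ = 6.203 vs Keq = 3.0570e-05 ⇒ Q>K, reverse
Step 1:
                    B           A           G           D
  I            0.5145      0.6354       4.474      0.8328
  C            0.5366     -0.2683     -0.2683     -0.8048
  E             1.051      0.3671       4.206     0.02797
  solve Keq expr → x = -0.2683; check Q = 3.0570e-05
Then remove 1.507 M of G.
Step 2:
                    B           A           G           D
  I             1.051      0.3671       2.699     0.02797
  C           -0.0029     0.00145     0.00145    0.004349
  E             1.048      0.3686         2.7     0.03232
  solve Keq expr → x = 0.00145; check Q = 3.0570e-05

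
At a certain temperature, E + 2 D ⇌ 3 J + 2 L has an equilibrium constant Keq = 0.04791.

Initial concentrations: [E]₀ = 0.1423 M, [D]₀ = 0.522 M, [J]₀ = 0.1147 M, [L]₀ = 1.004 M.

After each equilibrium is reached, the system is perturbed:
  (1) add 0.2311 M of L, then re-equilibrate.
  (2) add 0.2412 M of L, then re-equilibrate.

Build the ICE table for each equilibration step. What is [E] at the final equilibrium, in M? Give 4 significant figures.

[E]_eq = 0.1479 M

Q₀ = 0.03923 vs Keq = 0.04791 ⇒ Q<K, forward
Step 1:
                   E          D          J          L
  Initial     0.1423      0.522     0.1147      1.004
  Change   -0.002101  -0.004202   0.006304   0.004202
  Equil       0.1402     0.5178      0.121      1.008
  solve Keq expr → x = 0.002101; check Q = 0.04791
Then add 0.2311 M of L.
Step 2:
                   E          D          J          L
  Initial     0.1402     0.5178      0.121      1.239
  Change    0.004275    0.00855   -0.01283   -0.00855
  Equil       0.1445     0.5263     0.1082      1.231
  solve Keq expr → x = -0.004275; check Q = 0.04791
Then add 0.2412 M of L.
Step 3:
                   E          D          J          L
  Initial     0.1445     0.5263     0.1082      1.472
  Change    0.003424   0.006848   -0.01027  -0.006848
  Equil       0.1479     0.5332    0.09791      1.465
  solve Keq expr → x = -0.003424; check Q = 0.04791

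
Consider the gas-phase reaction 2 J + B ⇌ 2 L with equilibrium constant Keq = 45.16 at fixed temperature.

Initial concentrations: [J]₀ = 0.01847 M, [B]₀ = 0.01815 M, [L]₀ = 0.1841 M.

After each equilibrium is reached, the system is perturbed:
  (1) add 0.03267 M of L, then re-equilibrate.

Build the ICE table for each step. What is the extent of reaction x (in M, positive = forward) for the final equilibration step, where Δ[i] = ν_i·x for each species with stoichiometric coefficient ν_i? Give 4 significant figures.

Q₀ = 5474 vs Keq = 45.16 ⇒ Q>K, reverse
Step 1:
                    J           B           L
  Initial     0.01847     0.01815      0.1841
  Change      0.06271     0.03136    -0.06271
  Equil       0.08118     0.04951      0.1214
  solve Keq expr → x = -0.03136; check Q = 45.16
Then add 0.03267 M of L.
Step 2:
                    J           B           L
  Initial     0.08118     0.04951      0.1541
  Change      0.01031    0.005155    -0.01031
  Equil       0.09149     0.05466      0.1437
  solve Keq expr → x = -0.005155; check Q = 45.16

x = -0.005155 M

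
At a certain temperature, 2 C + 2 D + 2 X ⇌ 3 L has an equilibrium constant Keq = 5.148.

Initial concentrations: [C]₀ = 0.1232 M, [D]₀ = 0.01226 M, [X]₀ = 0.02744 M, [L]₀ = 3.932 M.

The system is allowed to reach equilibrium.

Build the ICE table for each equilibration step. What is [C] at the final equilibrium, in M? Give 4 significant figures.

Q₀ = 3.5389e+10 vs Keq = 5.148 ⇒ Q>K, reverse
Step 1:
                    C           D           X           L
  init         0.1232     0.01226     0.02744       3.932
  Δ             1.097       1.097       1.097      -1.646
  eq            1.221        1.11       1.125       2.286
  solve Keq expr → x = -0.5487; check Q = 5.148

[C]_eq = 1.221 M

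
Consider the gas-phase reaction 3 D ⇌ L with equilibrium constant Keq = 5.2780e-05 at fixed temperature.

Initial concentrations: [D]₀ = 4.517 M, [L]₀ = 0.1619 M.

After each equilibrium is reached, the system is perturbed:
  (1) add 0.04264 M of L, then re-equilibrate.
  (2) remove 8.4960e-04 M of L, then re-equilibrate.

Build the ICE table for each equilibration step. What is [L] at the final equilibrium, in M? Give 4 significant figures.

[L]_eq = 0.00703 M

Q₀ = 0.001757 vs Keq = 5.2780e-05 ⇒ Q>K, reverse
Step 1:
                    D           L
  I             4.517      0.1619
  C            0.4661     -0.1554
  E             4.983    0.006531
  solve Keq expr → x = -0.1554; check Q = 5.2780e-05
Then add 0.04264 M of L.
Step 2:
                    D           L
  I             4.983     0.04917
  C            0.1264    -0.04213
  E             5.109    0.007041
  solve Keq expr → x = -0.04213; check Q = 5.2780e-05
Then remove 8.4960e-04 M of L.
Step 3:
                    D           L
  I             5.109    0.006191
  C         -0.002518  8.3920e-04
  E             5.107     0.00703
  solve Keq expr → x = 8.3920e-04; check Q = 5.2780e-05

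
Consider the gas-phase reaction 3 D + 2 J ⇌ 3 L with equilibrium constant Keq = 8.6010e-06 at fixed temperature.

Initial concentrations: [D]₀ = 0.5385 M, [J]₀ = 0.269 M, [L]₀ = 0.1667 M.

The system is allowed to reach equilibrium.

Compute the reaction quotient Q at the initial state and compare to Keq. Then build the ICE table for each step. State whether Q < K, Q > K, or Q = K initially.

Q₀ = 0.41; Q > K (proceeds reverse)

Q₀ = 0.41 vs Keq = 8.6010e-06 ⇒ Q>K, reverse
Step 1:
                  D         J         L
  I          0.5385     0.269    0.1667
  C          0.1593    0.1062   -0.1593
  E          0.6978    0.3752  0.007437
  solve Keq expr → x = -0.05309; check Q = 8.6010e-06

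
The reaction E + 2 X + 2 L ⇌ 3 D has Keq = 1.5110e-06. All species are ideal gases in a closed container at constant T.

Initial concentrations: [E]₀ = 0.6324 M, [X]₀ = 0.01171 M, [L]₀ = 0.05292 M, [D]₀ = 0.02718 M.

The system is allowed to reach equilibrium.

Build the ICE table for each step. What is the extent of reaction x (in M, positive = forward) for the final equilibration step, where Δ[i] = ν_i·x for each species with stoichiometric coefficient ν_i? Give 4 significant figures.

x = -0.009006 M

Q₀ = 82.68 vs Keq = 1.5110e-06 ⇒ Q>K, reverse
Step 1:
                  E         X         L         D
  I          0.6324   0.01171   0.05292   0.02718
  C        0.009006   0.01801   0.01801  -0.02702
  E          0.6414   0.02972   0.07093 1.6271e-04
  solve Keq expr → x = -0.009006; check Q = 1.5110e-06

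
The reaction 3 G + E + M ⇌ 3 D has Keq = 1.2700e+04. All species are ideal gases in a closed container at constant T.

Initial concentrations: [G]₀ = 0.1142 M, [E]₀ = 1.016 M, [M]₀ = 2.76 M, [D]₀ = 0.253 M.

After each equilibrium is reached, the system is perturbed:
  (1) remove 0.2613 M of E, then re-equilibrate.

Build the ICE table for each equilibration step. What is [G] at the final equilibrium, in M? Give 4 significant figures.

[G]_eq = 0.01215 M

Q₀ = 3.878 vs Keq = 1.2700e+04 ⇒ Q<K, forward
Step 1:
                   G          E          M          D
  Initial     0.1142      1.016       2.76      0.253
  Change     -0.1032    -0.0344    -0.0344     0.1032
  Equil        0.011     0.9816      2.726     0.3562
  solve Keq expr → x = 0.0344; check Q = 1.2700e+04
Then remove 0.2613 M of E.
Step 2:
                   G          E          M          D
  Initial      0.011     0.7203      2.726     0.3562
  Change    0.001153 3.8435e-04 3.8435e-04  -0.001153
  Equil      0.01215     0.7207      2.726      0.355
  solve Keq expr → x = -3.8435e-04; check Q = 1.2700e+04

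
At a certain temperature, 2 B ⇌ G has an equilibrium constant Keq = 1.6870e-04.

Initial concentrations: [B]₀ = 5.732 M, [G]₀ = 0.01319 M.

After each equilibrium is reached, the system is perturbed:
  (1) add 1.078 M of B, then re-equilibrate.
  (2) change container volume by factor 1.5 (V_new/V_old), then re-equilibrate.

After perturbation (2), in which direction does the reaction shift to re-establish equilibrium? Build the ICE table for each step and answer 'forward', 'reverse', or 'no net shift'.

Direction: reverse

Q₀ = 4.0145e-04 vs Keq = 1.6870e-04 ⇒ Q>K, reverse
Step 1:
                  B         G
  Initial     5.732   0.01319
  Change    0.01524 -0.007618
  Equil       5.747  0.005572
  solve Keq expr → x = -0.007618; check Q = 1.6870e-04
Then add 1.078 M of B.
Step 2:
                  B         G
  Initial     6.825  0.005572
  Change  -0.004552  0.002276
  Equil       6.821  0.007848
  solve Keq expr → x = 0.002276; check Q = 1.6870e-04
Then change container volume by factor 1.5 (V_new/V_old).
Step 3:
                  B         G
  Initial     4.547  0.005232
  Change   0.003477 -0.001739
  Equil       4.551  0.003493
  solve Keq expr → x = -0.001739; check Q = 1.6870e-04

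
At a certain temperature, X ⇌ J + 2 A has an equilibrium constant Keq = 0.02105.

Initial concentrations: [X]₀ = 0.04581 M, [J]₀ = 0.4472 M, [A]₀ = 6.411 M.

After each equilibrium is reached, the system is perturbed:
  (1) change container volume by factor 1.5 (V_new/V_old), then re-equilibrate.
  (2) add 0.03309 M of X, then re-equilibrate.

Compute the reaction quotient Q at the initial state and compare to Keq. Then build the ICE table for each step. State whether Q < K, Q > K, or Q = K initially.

Q₀ = 401.2; Q > K (proceeds reverse)

Q₀ = 401.2 vs Keq = 0.02105 ⇒ Q>K, reverse
Step 1:
                    X           J           A
  I           0.04581      0.4472       6.411
  C            0.4469     -0.4469     -0.8937
  E            0.4927  3.4069e-04       5.517
  solve Keq expr → x = -0.4469; check Q = 0.02105
Then change container volume by factor 1.5 (V_new/V_old).
Step 2:
                    X           J           A
  I            0.3284  2.2713e-04       3.678
  C       -2.8331e-04  2.8331e-04  5.6662e-04
  E            0.3282  5.1043e-04       3.679
  solve Keq expr → x = 2.8331e-04; check Q = 0.02105
Then add 0.03309 M of X.
Step 3:
                    X           J           A
  I            0.3613  5.1043e-04       3.679
  C       -5.1358e-05  5.1358e-05  1.0272e-04
  E            0.3612  5.6179e-04       3.679
  solve Keq expr → x = 5.1358e-05; check Q = 0.02105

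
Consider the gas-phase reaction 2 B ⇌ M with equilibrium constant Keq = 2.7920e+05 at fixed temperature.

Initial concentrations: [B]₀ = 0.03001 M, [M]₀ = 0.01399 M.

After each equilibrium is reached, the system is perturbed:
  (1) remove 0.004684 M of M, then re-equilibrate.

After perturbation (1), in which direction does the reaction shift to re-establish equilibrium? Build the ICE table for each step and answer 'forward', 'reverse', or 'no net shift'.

Q₀ = 15.53 vs Keq = 2.7920e+05 ⇒ Q<K, forward
Step 1:
                  B         M
  init      0.03001   0.01399
  Δ        -0.02969   0.01484
  eq      3.2136e-04   0.02883
  solve Keq expr → x = 0.01484; check Q = 2.7920e+05
Then remove 0.004684 M of M.
Step 2:
                  B         M
  init    3.2136e-04   0.02415
  Δ       -2.7175e-05 1.3588e-05
  eq      2.9419e-04   0.02416
  solve Keq expr → x = 1.3588e-05; check Q = 2.7920e+05

Direction: forward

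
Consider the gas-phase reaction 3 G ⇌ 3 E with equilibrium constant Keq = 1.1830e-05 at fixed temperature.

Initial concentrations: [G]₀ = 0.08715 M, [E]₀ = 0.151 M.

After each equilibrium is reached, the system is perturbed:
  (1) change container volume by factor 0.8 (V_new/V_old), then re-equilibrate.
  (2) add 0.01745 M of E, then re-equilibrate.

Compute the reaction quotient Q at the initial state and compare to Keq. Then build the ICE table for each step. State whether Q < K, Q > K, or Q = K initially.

Q₀ = 5.202; Q > K (proceeds reverse)

Q₀ = 5.202 vs Keq = 1.1830e-05 ⇒ Q>K, reverse
Step 1:
                    G           E
  I           0.08715       0.151
  C            0.1457     -0.1457
  E            0.2328    0.005306
  solve Keq expr → x = -0.04856; check Q = 1.1830e-05
Then change container volume by factor 0.8 (V_new/V_old).
Step 2:
                    G           E
  I            0.2911    0.006632
  C                 0           0
  E            0.2911    0.006632
  solve Keq expr → x = 0; check Q = 1.1830e-05
Then add 0.01745 M of E.
Step 3:
                    G           E
  I            0.2911     0.02408
  C           0.01706    -0.01706
  E            0.3081    0.007021
  solve Keq expr → x = -0.005687; check Q = 1.1830e-05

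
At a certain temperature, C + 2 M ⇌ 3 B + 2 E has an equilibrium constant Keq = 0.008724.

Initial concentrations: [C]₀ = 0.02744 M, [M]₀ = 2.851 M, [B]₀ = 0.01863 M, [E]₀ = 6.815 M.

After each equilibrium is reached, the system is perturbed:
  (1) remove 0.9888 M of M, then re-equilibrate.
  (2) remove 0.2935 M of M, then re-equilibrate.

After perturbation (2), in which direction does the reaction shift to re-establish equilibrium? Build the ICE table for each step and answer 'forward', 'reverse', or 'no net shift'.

Q₀ = 0.001346 vs Keq = 0.008724 ⇒ Q<K, forward
Step 1:
                    C           M           B           E
  init        0.02744       2.851     0.01863       6.815
  Δ          -0.00464   -0.009281     0.01392    0.009281
  eq           0.0228       2.842     0.03255       6.824
  solve Keq expr → x = 0.00464; check Q = 0.008724
Then remove 0.9888 M of M.
Step 2:
                    C           M           B           E
  init         0.0228       1.853     0.03255       6.824
  Δ          0.002397    0.004793    -0.00719   -0.004793
  eq           0.0252       1.858     0.02536       6.819
  solve Keq expr → x = -0.002397; check Q = 0.008724
Then remove 0.2935 M of M.
Step 3:
                    C           M           B           E
  init         0.0252       1.564     0.02536       6.819
  Δ        8.2743e-04    0.001655   -0.002482   -0.001655
  eq          0.02602       1.566     0.02288       6.818
  solve Keq expr → x = -8.2743e-04; check Q = 0.008724

Direction: reverse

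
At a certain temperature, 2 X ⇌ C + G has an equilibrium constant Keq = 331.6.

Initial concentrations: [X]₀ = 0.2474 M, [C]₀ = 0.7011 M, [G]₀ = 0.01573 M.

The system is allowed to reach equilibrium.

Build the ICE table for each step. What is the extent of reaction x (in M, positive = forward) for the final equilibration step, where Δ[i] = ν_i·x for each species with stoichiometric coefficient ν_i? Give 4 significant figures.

x = 0.1147 M

Q₀ = 0.1802 vs Keq = 331.6 ⇒ Q<K, forward
Step 1:
                    X           C           G
  Initial      0.2474      0.7011     0.01573
  Change      -0.2295      0.1147      0.1147
  Equil       0.01792      0.8158      0.1305
  solve Keq expr → x = 0.1147; check Q = 331.6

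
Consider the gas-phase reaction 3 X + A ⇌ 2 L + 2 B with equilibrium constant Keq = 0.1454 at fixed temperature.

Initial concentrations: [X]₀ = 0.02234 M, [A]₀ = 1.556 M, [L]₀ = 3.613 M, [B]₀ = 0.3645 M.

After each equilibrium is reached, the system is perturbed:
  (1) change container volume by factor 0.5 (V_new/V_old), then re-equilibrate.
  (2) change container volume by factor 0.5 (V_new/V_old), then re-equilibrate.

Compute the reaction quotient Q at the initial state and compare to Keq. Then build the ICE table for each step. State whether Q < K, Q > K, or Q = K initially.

Q₀ = 9.9971e+04; Q > K (proceeds reverse)

Q₀ = 9.9971e+04 vs Keq = 0.1454 ⇒ Q>K, reverse
Step 1:
                   X          A          L          B
  Initial    0.02234      1.556      3.613     0.3645
  Change      0.4687     0.1562    -0.3125    -0.3125
  Equil       0.4911      1.712      3.301    0.05202
  solve Keq expr → x = -0.1562; check Q = 0.1454
Then change container volume by factor 0.5 (V_new/V_old).
Step 2:
                   X          A          L          B
  Initial     0.9821      3.424      6.601      0.104
  Change           0          0          0          0
  Equil       0.9821      3.424      6.601      0.104
  solve Keq expr → x = 0; check Q = 0.1454
Then change container volume by factor 0.5 (V_new/V_old).
Step 3:
                   X          A          L          B
  Initial      1.964      6.849       13.2     0.2081
  Change           0          0          0          0
  Equil        1.964      6.849       13.2     0.2081
  solve Keq expr → x = 0; check Q = 0.1454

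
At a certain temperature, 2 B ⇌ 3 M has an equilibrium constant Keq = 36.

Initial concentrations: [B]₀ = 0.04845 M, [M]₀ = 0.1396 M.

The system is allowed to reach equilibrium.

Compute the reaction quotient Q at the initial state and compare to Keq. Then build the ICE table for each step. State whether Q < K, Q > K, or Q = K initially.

Q₀ = 1.159 vs Keq = 36 ⇒ Q<K, forward
Step 1:
                    B           M
  I           0.04845      0.1396
  C           -0.0345     0.05175
  E           0.01395      0.1913
  solve Keq expr → x = 0.01725; check Q = 36

Q₀ = 1.159; Q < K (proceeds forward)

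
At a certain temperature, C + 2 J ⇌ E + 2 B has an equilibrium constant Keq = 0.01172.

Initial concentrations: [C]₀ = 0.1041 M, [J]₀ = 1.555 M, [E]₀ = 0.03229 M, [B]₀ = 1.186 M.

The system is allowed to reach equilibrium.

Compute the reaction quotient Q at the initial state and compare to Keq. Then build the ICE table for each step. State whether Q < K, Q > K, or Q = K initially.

Q₀ = 0.1804; Q > K (proceeds reverse)

Q₀ = 0.1804 vs Keq = 0.01172 ⇒ Q>K, reverse
Step 1:
                    C           J           E           B
  Initial      0.1041       1.555     0.03229       1.186
  Change       0.0291     0.05819     -0.0291    -0.05819
  Equil        0.1332       1.613    0.003194       1.128
  solve Keq expr → x = -0.0291; check Q = 0.01172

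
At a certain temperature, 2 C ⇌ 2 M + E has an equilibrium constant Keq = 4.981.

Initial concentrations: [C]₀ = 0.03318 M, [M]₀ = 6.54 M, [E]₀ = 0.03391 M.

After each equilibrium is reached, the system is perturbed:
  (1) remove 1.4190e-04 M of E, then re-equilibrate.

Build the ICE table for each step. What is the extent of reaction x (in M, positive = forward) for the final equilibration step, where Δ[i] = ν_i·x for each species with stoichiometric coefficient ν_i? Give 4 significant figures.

x = 1.3546e-04 M

Q₀ = 1317 vs Keq = 4.981 ⇒ Q>K, reverse
Step 1:
                    C           M           E
  I           0.03318        6.54     0.03391
  C           0.06551    -0.06551    -0.03275
  E           0.09869       6.474    0.001157
  solve Keq expr → x = -0.03275; check Q = 4.981
Then remove 1.4190e-04 M of E.
Step 2:
                    C           M           E
  I           0.09869       6.474    0.001015
  C       -2.7092e-04  2.7092e-04  1.3546e-04
  E           0.09841       6.475    0.001151
  solve Keq expr → x = 1.3546e-04; check Q = 4.981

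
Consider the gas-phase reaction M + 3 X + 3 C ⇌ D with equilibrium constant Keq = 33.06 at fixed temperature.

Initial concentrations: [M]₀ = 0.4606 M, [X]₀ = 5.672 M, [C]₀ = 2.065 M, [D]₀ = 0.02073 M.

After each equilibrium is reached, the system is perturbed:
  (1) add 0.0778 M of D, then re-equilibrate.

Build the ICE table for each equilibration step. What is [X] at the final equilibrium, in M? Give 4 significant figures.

Q₀ = 2.8010e-05 vs Keq = 33.06 ⇒ Q<K, forward
Step 1:
                   M          X          C          D
  Initial     0.4606      5.672      2.065    0.02073
  Change       -0.46      -1.38      -1.38       0.46
  Equil   5.7247e-04      4.292     0.6849     0.4808
  solve Keq expr → x = 0.46; check Q = 33.06
Then add 0.0778 M of D.
Step 2:
                   M          X          C          D
  Initial 5.7247e-04      4.292     0.6849     0.5586
  Change  9.1606e-05 2.7482e-04 2.7482e-04 -9.1606e-05
  Equil   6.6408e-04      4.292     0.6852     0.5585
  solve Keq expr → x = -9.1606e-05; check Q = 33.06

[X]_eq = 4.292 M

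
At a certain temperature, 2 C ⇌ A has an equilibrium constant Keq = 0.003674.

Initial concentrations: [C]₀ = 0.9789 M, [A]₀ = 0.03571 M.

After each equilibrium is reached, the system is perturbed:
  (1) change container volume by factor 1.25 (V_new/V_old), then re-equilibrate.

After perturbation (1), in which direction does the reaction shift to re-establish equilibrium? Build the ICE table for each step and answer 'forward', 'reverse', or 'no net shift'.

Q₀ = 0.03727 vs Keq = 0.003674 ⇒ Q>K, reverse
Step 1:
                    C           A
  Initial      0.9789     0.03571
  Change      0.06344    -0.03172
  Equil         1.042    0.003992
  solve Keq expr → x = -0.03172; check Q = 0.003674
Then change container volume by factor 1.25 (V_new/V_old).
Step 2:
                    C           A
  Initial      0.8339    0.003193
  Change     0.001262 -6.3093e-04
  Equil        0.8351    0.002562
  solve Keq expr → x = -6.3093e-04; check Q = 0.003674

Direction: reverse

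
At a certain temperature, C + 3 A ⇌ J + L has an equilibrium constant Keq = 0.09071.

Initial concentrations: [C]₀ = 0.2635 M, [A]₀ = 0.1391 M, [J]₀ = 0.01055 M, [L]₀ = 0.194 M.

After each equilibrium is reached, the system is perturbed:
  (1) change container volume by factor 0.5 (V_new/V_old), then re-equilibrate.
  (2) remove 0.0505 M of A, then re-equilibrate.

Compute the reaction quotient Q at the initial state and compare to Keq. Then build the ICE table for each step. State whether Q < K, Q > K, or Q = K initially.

Q₀ = 2.886 vs Keq = 0.09071 ⇒ Q>K, reverse
Step 1:
                   C          A          J          L
  Initial     0.2635     0.1391    0.01055      0.194
  Change    0.009902    0.02971  -0.009902  -0.009902
  Equil       0.2734     0.1688 6.4799e-04     0.1841
  solve Keq expr → x = -0.009902; check Q = 0.09071
Then change container volume by factor 0.5 (V_new/V_old).
Step 2:
                   C          A          J          L
  Initial     0.5468     0.3376   0.001296     0.3682
  Change   -0.003365   -0.01009   0.003365   0.003365
  Equil       0.5434     0.3275   0.004661     0.3716
  solve Keq expr → x = 0.003365; check Q = 0.09071
Then remove 0.0505 M of A.
Step 3:
                   C          A          J          L
  Initial     0.5434      0.277   0.004661     0.3716
  Change    0.001663   0.004989  -0.001663  -0.001663
  Equil       0.5451      0.282   0.002998     0.3699
  solve Keq expr → x = -0.001663; check Q = 0.09071

Q₀ = 2.886; Q > K (proceeds reverse)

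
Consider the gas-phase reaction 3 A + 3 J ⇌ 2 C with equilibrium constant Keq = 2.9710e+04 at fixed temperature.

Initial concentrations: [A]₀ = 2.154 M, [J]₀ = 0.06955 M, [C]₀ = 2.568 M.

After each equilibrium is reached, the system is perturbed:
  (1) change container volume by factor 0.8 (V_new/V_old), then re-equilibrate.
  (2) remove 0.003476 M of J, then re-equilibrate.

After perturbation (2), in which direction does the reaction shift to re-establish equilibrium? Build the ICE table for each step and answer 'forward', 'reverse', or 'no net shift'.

Q₀ = 1961 vs Keq = 2.9710e+04 ⇒ Q<K, forward
Step 1:
                  A         J         C
  Initial     2.154   0.06955     2.568
  Change    -0.0407   -0.0407   0.02713
  Equil       2.113   0.02885     2.595
  solve Keq expr → x = 0.01357; check Q = 2.9710e+04
Then change container volume by factor 0.8 (V_new/V_old).
Step 2:
                  A         J         C
  Initial     2.642   0.03607     3.244
  Change  -0.009154 -0.009154  0.006103
  Equil       2.632   0.02691      3.25
  solve Keq expr → x = 0.003051; check Q = 2.9710e+04
Then remove 0.003476 M of J.
Step 3:
                  A         J         C
  Initial     2.632   0.02343      3.25
  Change   0.003428  0.003428 -0.002286
  Equil       2.636   0.02686     3.248
  solve Keq expr → x = -0.001143; check Q = 2.9710e+04

Direction: reverse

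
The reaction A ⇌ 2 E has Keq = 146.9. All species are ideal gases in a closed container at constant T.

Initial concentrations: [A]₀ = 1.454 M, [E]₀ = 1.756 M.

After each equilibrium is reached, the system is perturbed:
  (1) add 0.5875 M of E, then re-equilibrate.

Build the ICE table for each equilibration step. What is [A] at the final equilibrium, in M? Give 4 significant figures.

Q₀ = 2.121 vs Keq = 146.9 ⇒ Q<K, forward
Step 1:
                  A         E
  init        1.454     1.756
  Δ          -1.322     2.644
  eq         0.1318       4.4
  solve Keq expr → x = 1.322; check Q = 146.9
Then add 0.5875 M of E.
Step 2:
                  A         E
  init       0.1318     4.988
  Δ         0.03308  -0.06617
  eq         0.1649     4.922
  solve Keq expr → x = -0.03308; check Q = 146.9

[A]_eq = 0.1649 M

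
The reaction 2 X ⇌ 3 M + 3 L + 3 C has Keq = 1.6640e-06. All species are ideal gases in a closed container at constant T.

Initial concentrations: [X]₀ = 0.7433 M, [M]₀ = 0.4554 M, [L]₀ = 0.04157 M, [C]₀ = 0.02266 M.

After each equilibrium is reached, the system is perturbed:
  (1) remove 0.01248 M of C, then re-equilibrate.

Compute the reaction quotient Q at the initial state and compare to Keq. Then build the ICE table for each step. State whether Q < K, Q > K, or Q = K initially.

Q₀ = 1.4288e-10; Q < K (proceeds forward)

Q₀ = 1.4288e-10 vs Keq = 1.6640e-06 ⇒ Q<K, forward
Step 1:
                  X         M         L         C
  I          0.7433    0.4554   0.04157   0.02266
  C        -0.06463   0.09695   0.09695   0.09695
  E          0.6787    0.5523    0.1385    0.1196
  solve Keq expr → x = 0.03232; check Q = 1.6640e-06
Then remove 0.01248 M of C.
Step 2:
                  X         M         L         C
  I          0.6787    0.5523    0.1385    0.1071
  C       -0.003947   0.00592   0.00592   0.00592
  E          0.6747    0.5583    0.1444     0.113
  solve Keq expr → x = 0.001973; check Q = 1.6640e-06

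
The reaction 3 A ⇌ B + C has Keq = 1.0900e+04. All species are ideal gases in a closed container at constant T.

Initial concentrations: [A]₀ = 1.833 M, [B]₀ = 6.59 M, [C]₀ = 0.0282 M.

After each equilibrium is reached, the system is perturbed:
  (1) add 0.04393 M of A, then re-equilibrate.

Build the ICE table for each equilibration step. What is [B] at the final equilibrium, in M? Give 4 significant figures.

Q₀ = 0.03017 vs Keq = 1.0900e+04 ⇒ Q<K, forward
Step 1:
                  A         B         C
  I           1.833      6.59    0.0282
  C          -1.759    0.5863    0.5863
  E         0.07396     7.176    0.6145
  solve Keq expr → x = 0.5863; check Q = 1.0900e+04
Then add 0.04393 M of A.
Step 2:
                  A         B         C
  I          0.1179     7.176    0.6145
  C        -0.04331   0.01444   0.01444
  E         0.07459     7.191     0.629
  solve Keq expr → x = 0.01444; check Q = 1.0900e+04

[B]_eq = 7.191 M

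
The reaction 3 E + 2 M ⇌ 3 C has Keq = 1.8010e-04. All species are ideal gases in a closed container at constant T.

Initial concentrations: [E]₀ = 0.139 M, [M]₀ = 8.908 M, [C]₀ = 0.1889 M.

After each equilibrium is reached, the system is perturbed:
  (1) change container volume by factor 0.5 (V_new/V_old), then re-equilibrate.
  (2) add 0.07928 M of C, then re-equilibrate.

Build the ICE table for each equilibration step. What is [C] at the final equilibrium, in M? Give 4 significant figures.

[C]_eq = 0.2053 M

Q₀ = 0.03163 vs Keq = 1.8010e-04 ⇒ Q>K, reverse
Step 1:
                  E         M         C
  Initial     0.139     8.908    0.1889
  Change     0.1245   0.08303   -0.1245
  Equil      0.2635     8.991   0.06435
  solve Keq expr → x = -0.04152; check Q = 1.8010e-04
Then change container volume by factor 0.5 (V_new/V_old).
Step 2:
                  E         M         C
  Initial    0.5271     17.98    0.1287
  Change   -0.05431   -0.0362   0.05431
  Equil      0.4728     17.95     0.183
  solve Keq expr → x = 0.0181; check Q = 1.8010e-04
Then add 0.07928 M of C.
Step 3:
                  E         M         C
  Initial    0.4728     17.95    0.2623
  Change    0.05695   0.03796  -0.05695
  Equil      0.5297     17.98    0.2053
  solve Keq expr → x = -0.01898; check Q = 1.8010e-04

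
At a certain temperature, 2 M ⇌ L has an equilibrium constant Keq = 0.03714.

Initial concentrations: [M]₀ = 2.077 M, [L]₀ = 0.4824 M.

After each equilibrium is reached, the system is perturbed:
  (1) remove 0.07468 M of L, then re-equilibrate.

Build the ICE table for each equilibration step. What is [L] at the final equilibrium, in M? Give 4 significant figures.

[L]_eq = 0.2225 M

Q₀ = 0.1118 vs Keq = 0.03714 ⇒ Q>K, reverse
Step 1:
                  M         L
  Initial     2.077    0.4824
  Change     0.4794   -0.2397
  Equil       2.556    0.2427
  solve Keq expr → x = -0.2397; check Q = 0.03714
Then remove 0.07468 M of L.
Step 2:
                  M         L
  Initial     2.556     0.168
  Change    -0.1089   0.05444
  Equil       2.447    0.2225
  solve Keq expr → x = 0.05444; check Q = 0.03714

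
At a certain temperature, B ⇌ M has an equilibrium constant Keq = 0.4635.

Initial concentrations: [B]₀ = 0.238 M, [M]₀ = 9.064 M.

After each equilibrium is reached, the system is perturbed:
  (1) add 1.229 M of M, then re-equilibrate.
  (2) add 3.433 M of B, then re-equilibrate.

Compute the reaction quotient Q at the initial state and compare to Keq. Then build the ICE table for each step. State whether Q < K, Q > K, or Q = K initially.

Q₀ = 38.08; Q > K (proceeds reverse)

Q₀ = 38.08 vs Keq = 0.4635 ⇒ Q>K, reverse
Step 1:
                   B          M
  init         0.238      9.064
  Δ            6.118     -6.118
  eq           6.356      2.946
  solve Keq expr → x = -6.118; check Q = 0.4635
Then add 1.229 M of M.
Step 2:
                   B          M
  init         6.356      4.175
  Δ           0.8398    -0.8398
  eq           7.196      3.335
  solve Keq expr → x = -0.8398; check Q = 0.4635
Then add 3.433 M of B.
Step 3:
                   B          M
  init         10.63      3.335
  Δ           -1.087      1.087
  eq           9.542      4.422
  solve Keq expr → x = 1.087; check Q = 0.4635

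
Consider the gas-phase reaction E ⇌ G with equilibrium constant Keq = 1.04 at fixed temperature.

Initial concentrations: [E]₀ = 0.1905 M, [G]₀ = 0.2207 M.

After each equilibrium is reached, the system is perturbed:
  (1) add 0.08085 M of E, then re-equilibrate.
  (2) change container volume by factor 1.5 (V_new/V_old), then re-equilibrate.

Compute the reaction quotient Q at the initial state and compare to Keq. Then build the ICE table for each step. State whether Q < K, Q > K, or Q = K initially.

Q₀ = 1.159; Q > K (proceeds reverse)

Q₀ = 1.159 vs Keq = 1.04 ⇒ Q>K, reverse
Step 1:
                  E         G
  init       0.1905    0.2207
  Δ         0.01107  -0.01107
  eq         0.2016    0.2096
  solve Keq expr → x = -0.01107; check Q = 1.04
Then add 0.08085 M of E.
Step 2:
                  E         G
  init       0.2824    0.2096
  Δ        -0.04122   0.04122
  eq         0.2412    0.2508
  solve Keq expr → x = 0.04122; check Q = 1.04
Then change container volume by factor 1.5 (V_new/V_old).
Step 3:
                  E         G
  init       0.1608    0.1672
  Δ               0         0
  eq         0.1608    0.1672
  solve Keq expr → x = 0; check Q = 1.04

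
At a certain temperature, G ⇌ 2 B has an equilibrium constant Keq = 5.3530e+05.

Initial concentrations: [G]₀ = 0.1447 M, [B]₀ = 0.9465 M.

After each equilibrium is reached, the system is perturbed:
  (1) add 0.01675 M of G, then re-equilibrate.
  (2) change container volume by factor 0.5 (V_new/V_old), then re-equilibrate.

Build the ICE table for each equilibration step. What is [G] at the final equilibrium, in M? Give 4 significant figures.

Q₀ = 6.191 vs Keq = 5.3530e+05 ⇒ Q<K, forward
Step 1:
                  G         B
  init       0.1447    0.9465
  Δ         -0.1447    0.2894
  eq      2.8534e-06     1.236
  solve Keq expr → x = 0.1447; check Q = 5.3530e+05
Then add 0.01675 M of G.
Step 2:
                  G         B
  init      0.01675     1.236
  Δ        -0.01675    0.0335
  eq      3.0102e-06     1.269
  solve Keq expr → x = 0.01675; check Q = 5.3530e+05
Then change container volume by factor 0.5 (V_new/V_old).
Step 3:
                  G         B
  init    6.0204e-06     2.539
  Δ       6.0203e-06 -1.2041e-05
  eq      1.2041e-05     2.539
  solve Keq expr → x = -6.0203e-06; check Q = 5.3530e+05

[G]_eq = 1.2041e-05 M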